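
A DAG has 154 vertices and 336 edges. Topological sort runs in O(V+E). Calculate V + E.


V = 154 (vertex processing)
E = 336 (edge processing)
V + E = 154 + 336 = 490


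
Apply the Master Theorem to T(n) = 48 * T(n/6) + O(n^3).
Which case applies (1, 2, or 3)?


The Master Theorem: T(n) = a*T(n/b) + O(n^c)
  a = 48, b = 6, c = 3
log_b(a) = log_6(48) ~ 2.161
Compare b^c with a: 6^3 = 216 > 48, so c > log_b(a).
Since c > log_b(a), Case 3 applies.
T(n) = O(n^3)
Master Theorem case = 3


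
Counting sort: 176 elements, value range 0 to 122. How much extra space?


n = 176 (output array)
k = 123 (count array for 123 distinct values)
Extra space = 176 + 123 = 299


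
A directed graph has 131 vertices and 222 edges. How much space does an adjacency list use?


Adjacency list: one list head per vertex + one entry per edge
Vertex heads: 131
Edge entries: 222
Total = 131 + 222 = 353


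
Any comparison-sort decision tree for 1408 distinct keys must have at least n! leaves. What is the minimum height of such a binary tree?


A binary decision tree of height h has at most 2^h leaves and needs at least n! of them, so h >= ceil(log2(n!)).
1408! is far too large to multiply out, so use Stirling's series:
  ln(n!) ~ n ln n - n + (1/2) ln(2 pi n) + 1/(12n)  (error below 1/(360 n^3), negligible here)
  ln(1408) = 7.2499255
  n ln n = 1408 * 7.2499255 = 10207.8951
  (1/2) ln(2 pi * 1408) = (1/2) ln(8846.7249) = 4.5439
  1/(12*1408) = 0.0001
  ln(1408!) ~ 10207.8951 - 1408 + 4.5439 + 0.0001 = 8804.4391
Convert to base 2: log2(1408!) = 8804.4391 / ln 2 = 8804.4391 / 0.69314718 = 12702.1206
ceil(12702.1206) = 12703


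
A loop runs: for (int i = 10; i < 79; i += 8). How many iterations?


Loop starts at i = 10, increments by 8, stops when i >= 79.
Number of iterations = ceil((79 - 10) / 8)
= ceil(69 / 8)
= 9


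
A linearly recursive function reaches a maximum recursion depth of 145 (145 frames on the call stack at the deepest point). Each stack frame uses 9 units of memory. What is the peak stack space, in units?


Maximum recursion depth = 145 frames
Memory per frame = 9 units
Total stack space = depth * frame_size
= 145 * 9 = 1305


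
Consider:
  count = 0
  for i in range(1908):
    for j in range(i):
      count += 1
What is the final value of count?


For each i, the inner loop runs i times:
  i=0: inner runs 0 times
  i=1: inner runs 1 time
  i=2: inner runs 2 times
  i=3: inner runs 3 times
  i=4: inner runs 4 times
  i=5: inner runs 5 times
  i=6: inner runs 6 times
  i=7: inner runs 7 times
  ...
Total = 0 + 1 + 2 + ... + 1907 = 1908*(1908-1)/2 = 1819278


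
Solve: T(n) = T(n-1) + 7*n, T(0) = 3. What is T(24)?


Expanding the recurrence:
T(24) = T(23) + 7*24
       = T(22) + 7*23 + 7*24
       ...
       = T(0) + 7*(1 + 2 + ... + 24)
       = 3 + 7 * 24*25/2
       = 3 + 7 * 300
       = 3 + 2100 = 2103


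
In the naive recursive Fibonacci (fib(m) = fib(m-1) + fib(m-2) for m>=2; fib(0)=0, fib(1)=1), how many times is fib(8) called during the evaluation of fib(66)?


Let N(m) = number of times fib(m) is called while evaluating fib(66).
N(66) = 1 (the initial call).
N(65) = 1 (only fib(66) calls it).
For 1 <= m <= 64: fib(m) is called by fib(m+1) and fib(m+2), so
  N(m) = N(m+1) + N(m+2).
fib(0) is called only by fib(2), so N(0) = N(2).
Walk down from m=66:
  N(66)=1, N(65)=1, N(64)=2, N(63)=3, N(62)=5, N(61)=8, N(60)=13, N(59)=21, N(58)=34, N(57)=55, N(56)=89, N(55)=144, N(54)=233, N(53)=377, N(52)=610, N(51)=987, N(50)=1597, N(49)=2584, N(48)=4181, N(47)=6765, N(46)=10946, N(45)=17711, N(44)=28657, N(43)=46368, N(42)=75025, N(41)=121393, N(40)=196418, N(39)=317811, N(38)=514229, N(37)=832040, N(36)=1346269, N(35)=2178309, N(34)=3524578, N(33)=5702887, N(32)=9227465, N(31)=14930352, N(30)=24157817, N(29)=39088169, N(28)=63245986, N(27)=102334155, N(26)=165580141, N(25)=267914296, N(24)=433494437, N(23)=701408733, N(22)=1134903170, N(21)=1836311903, N(20)=2971215073, N(19)=4807526976, N(18)=7778742049, N(17)=12586269025, N(16)=20365011074, N(15)=32951280099, N(14)=53316291173, N(13)=86267571272, N(12)=139583862445, N(11)=225851433717, N(10)=365435296162, N(9)=591286729879, N(8)=956722026041
N(8) = 956722026041


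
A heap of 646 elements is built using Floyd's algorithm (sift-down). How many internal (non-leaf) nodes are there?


Leaf nodes occupy roughly half the array.
Sift-down is called for each internal node, starting from the last one.
Internal nodes = floor(n/2) = floor(646/2) = 323


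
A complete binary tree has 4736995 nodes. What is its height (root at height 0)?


In a complete binary tree, level k holds nodes 2^k .. 2^(k+1)-1 (1-indexed).
Height = floor(log2(n)) = floor(log2(4736995)) = 22
Check: 2^22 = 4194304 <= 4736995 < 8388608 = 2^23


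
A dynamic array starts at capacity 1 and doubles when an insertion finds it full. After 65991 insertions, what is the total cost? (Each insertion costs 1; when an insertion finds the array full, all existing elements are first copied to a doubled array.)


Insertion cost: 65991 (one per element)
Resizes occur just before inserting elements 2, 3, 5, 9, ...
Elements copied at each resize: 1 + 2 + 4 + 8 + 16 + 32 + 64 + 128 + 256 + 512 + 1024 + 2048 + 4096 + 8192 + 16384 + 32768 + 65536
Sum of copies = 131071 (geometric series: 2^k - 1)
Total = 65991 + 131071 = 197062


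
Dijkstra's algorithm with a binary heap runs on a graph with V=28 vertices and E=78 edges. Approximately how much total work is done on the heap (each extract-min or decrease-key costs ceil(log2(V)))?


Dijkstra with a binary heap: each vertex is extracted once, each edge may relax once.
Each heap operation costs O(log V).
V + E = 28 + 78 = 106
ceil(log2(28)) = 5 (since 2^4 = 16 < 28 <= 32 = 2^5)
Total heap work = (V+E) * ceil(log2(V)) = 106 * 5 = 530


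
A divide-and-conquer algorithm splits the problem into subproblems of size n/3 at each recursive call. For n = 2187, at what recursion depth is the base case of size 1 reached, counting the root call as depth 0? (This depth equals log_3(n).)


At each depth, the problem size is divided by 3:
  Depth 0: problem size = 2187
  Depth 1: problem size = 729
  Depth 2: problem size = 243
  Depth 3: problem size = 81
  Depth 4: problem size = 27
  Depth 5: problem size = 9
  Depth 6: problem size = 3
  Depth 7: problem size = 1 (base case)
The base case is reached at depth log_3(2187) = 7 (the tree has 8 levels counting depth 0, but the depth asked for is 7).
Recursion depth = 7


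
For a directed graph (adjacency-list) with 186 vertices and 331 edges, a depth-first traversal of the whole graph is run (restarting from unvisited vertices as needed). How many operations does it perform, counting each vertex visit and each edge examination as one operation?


A full DFS traversal visits each vertex once and examines each edge once.
V = 186
E = 331
Sum = 186 + 331 = 517


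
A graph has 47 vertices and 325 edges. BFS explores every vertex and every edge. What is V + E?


A full BFS traversal dequeues each vertex once and examines each edge once.
Vertex visits: 47
Edge visits: 325
V + E = 47 + 325 = 372


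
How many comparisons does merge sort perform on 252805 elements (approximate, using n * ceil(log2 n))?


Recursion depth: ceil(log2(252805)) = 18
Each recursion level merges n = 252805 elements
Total = 252805 * 18 = 4550490


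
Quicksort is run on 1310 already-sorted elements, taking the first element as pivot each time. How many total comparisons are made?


Sum of comparisons per partition:
1309 + 1308 + ... + 1 + 0
= 1310 * (1310 - 1) / 2
= 1310 * 1309 / 2
= 857395


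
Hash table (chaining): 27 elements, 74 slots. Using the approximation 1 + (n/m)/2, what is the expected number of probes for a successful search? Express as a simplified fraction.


Computing expected probes:
alpha = 27/74
= 1 + alpha/2
= 1 + 27/(2*74)
= (2*74 + 27) / (2*74)
= 175/148


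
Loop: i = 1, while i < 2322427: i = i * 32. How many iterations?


i multiplies by 32 each step:
i = 1 -> 32 -> 1024 -> 32768 -> 1048576 -> 33554432 (stop)
Iterations = ceil(log_32(2322427)) = 5


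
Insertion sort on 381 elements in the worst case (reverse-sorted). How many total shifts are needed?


In the worst case (reverse-sorted), each element shifts past all previous:
  Element 1: 1 shifts
  Element 2: 2 shifts
  Element 3: 3 shifts
  Element 4: 4 shifts
  Element 5: 5 shifts
  ...
  Element 380: 380 shifts
Total = 1 + 2 + ... + 380
= 381*(381-1)/2 = 72390


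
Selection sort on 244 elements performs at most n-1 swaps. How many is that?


Each of the 243 passes places one element in its final position.
Pass 1: swap minimum into position 0
Pass 2: swap minimum of remaining into position 1
...
Pass 243: last two elements, one swap
Maximum swaps = 244 - 1 = 243


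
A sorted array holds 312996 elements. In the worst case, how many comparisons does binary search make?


Halving sequence: 312996 -> 156498 -> 78249 -> 39124 -> 19562 -> 9781 -> 4890 -> 2445 -> 1222 -> 611 -> 305 -> 152 -> 76 -> 38 -> 19 -> 9 -> 4 -> 2 -> 1
Number of halvings = 18
Max comparisons = 18 + 1 = 19


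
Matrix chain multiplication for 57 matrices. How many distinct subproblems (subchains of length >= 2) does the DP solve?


Subproblems are indexed by (i, j) where i < j.
Number of such pairs = n*(n-1)/2
= 57 * 56 / 2
= 1596


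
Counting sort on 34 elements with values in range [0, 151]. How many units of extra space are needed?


Output array size: 34 (to store sorted result)
Count array size: 152 (one slot per possible value, range 0 to 151)
Total extra space = 34 + 152 = 186


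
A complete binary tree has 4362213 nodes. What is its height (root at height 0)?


In a complete binary tree, level k holds nodes 2^k .. 2^(k+1)-1 (1-indexed).
Height = floor(log2(n)) = floor(log2(4362213)) = 22
Check: 2^22 = 4194304 <= 4362213 < 8388608 = 2^23


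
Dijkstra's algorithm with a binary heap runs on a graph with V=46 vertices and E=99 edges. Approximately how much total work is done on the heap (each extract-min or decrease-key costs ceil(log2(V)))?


Dijkstra with a binary heap: each vertex is extracted once, each edge may relax once.
Each heap operation costs O(log V).
V + E = 46 + 99 = 145
ceil(log2(46)) = 6 (since 2^5 = 32 < 46 <= 64 = 2^6)
Total heap work = (V+E) * ceil(log2(V)) = 145 * 6 = 870


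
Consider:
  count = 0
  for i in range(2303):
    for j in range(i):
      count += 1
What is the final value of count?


For each i, the inner loop runs i times:
  i=0: inner runs 0 times
  i=1: inner runs 1 time
  i=2: inner runs 2 times
  i=3: inner runs 3 times
  i=4: inner runs 4 times
  i=5: inner runs 5 times
  i=6: inner runs 6 times
  i=7: inner runs 7 times
  ...
Total = 0 + 1 + 2 + ... + 2302 = 2303*(2303-1)/2 = 2650753


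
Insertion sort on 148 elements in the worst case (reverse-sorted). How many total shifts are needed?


In the worst case (reverse-sorted), each element shifts past all previous:
  Element 1: 1 shifts
  Element 2: 2 shifts
  Element 3: 3 shifts
  Element 4: 4 shifts
  Element 5: 5 shifts
  ...
  Element 147: 147 shifts
Total = 1 + 2 + ... + 147
= 148*(148-1)/2 = 10878


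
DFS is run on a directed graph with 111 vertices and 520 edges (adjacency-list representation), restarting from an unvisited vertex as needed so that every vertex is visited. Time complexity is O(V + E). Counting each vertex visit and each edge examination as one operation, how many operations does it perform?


A full DFS traversal processes each vertex exactly once (push/pop on stack).
Each directed edge is examined once.
V = 111, E = 520
V + E = 631


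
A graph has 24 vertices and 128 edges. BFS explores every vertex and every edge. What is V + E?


A full BFS traversal dequeues each vertex once and examines each edge once.
Vertex visits: 24
Edge visits: 128
V + E = 24 + 128 = 152


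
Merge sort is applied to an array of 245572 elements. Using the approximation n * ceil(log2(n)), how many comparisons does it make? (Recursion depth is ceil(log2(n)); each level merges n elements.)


Merge sort divides the array into halves recursively.
Number of levels = ceil(log2(245572)) = 18
At each level, approximately n = 245572 comparisons are needed for merging.
Total comparisons ~ n * ceil(log2(n)) = 245572 * 18 = 4420296


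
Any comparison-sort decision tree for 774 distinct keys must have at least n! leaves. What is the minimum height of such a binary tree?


A binary decision tree of height h has at most 2^h leaves and needs at least n! of them, so h >= ceil(log2(n!)).
774! is far too large to multiply out, so use Stirling's series:
  ln(n!) ~ n ln n - n + (1/2) ln(2 pi n) + 1/(12n)  (error below 1/(360 n^3), negligible here)
  ln(774) = 6.6515719
  n ln n = 774 * 6.6515719 = 5148.3167
  (1/2) ln(2 pi * 774) = (1/2) ln(4863.1854) = 4.2447
  1/(12*774) = 0.0001
  ln(774!) ~ 5148.3167 - 774 + 4.2447 + 0.0001 = 4378.5615
Convert to base 2: log2(774!) = 4378.5615 / ln 2 = 4378.5615 / 0.69314718 = 6316.9290
ceil(6316.9290) = 6317


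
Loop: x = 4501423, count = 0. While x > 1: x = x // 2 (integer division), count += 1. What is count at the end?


The variable x halves each step:
x = 4501423 -> 2250711 -> 1125355 -> 562677 -> 281338 -> 140669 -> 70334 -> 35167 -> 17583 -> 8791 -> 4395 -> 2197 -> 1098 -> 549 -> 274 -> 137 -> 68 -> 34 -> 17 -> 8 -> 4 -> 2 -> 1
Number of halvings = floor(log2(4501423)) = 22


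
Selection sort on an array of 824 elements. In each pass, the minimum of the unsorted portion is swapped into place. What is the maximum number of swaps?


Selection sort performs one swap per pass:
  Pass 1: find min in positions 0 to 823, swap with position 0
  Pass 2: find min in positions 1 to 823, swap with position 1
  Pass 3: find min in positions 2 to 823, swap with position 2
  Pass 4: find min in positions 3 to 823, swap with position 3
  Pass 5: find min in positions 4 to 823, swap with position 4
  ... (818 more passes)
Total passes (and swaps) = n - 1 = 824 - 1 = 823


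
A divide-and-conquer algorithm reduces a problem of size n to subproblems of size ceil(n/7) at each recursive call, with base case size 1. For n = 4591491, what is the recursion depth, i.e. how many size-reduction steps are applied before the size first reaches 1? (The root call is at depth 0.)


Each step divides the size by 7 (rounding up); after k steps the size is ceil(n/7^k), which equals 1 exactly when 7^k >= n.
So the depth is the smallest k with 7^k >= 4591491, i.e. ceil(log_7(4591491)).
7^7 = 823543 < 4591491 <= 5764801 = 7^8
Recursion depth = 8


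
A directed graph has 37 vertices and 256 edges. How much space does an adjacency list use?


Adjacency list: one list head per vertex + one entry per edge
Vertex heads: 37
Edge entries: 256
Total = 37 + 256 = 293


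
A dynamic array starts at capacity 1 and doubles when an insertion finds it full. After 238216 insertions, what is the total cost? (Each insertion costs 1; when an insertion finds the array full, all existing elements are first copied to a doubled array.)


Insertion cost: 238216 (one per element)
Resizes occur just before inserting elements 2, 3, 5, 9, ...
Elements copied at each resize: 1 + 2 + 4 + 8 + 16 + 32 + 64 + 128 + 256 + 512 + 1024 + 2048 + 4096 + 8192 + 16384 + 32768 + 65536 + 131072
Sum of copies = 262143 (geometric series: 2^k - 1)
Total = 238216 + 262143 = 500359


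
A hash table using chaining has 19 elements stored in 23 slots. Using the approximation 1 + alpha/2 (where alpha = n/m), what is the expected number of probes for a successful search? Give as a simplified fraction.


Load factor alpha = n/m = 19/23
Expected probes = 1 + alpha/2 = 1 + 19/(2*23)
= 1 + 19/46
= 46/46 + 19/46
= 65/46


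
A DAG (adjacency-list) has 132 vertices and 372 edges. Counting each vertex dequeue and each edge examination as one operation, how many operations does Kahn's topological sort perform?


V = 132 (vertex processing)
E = 372 (edge processing)
V + E = 132 + 372 = 504


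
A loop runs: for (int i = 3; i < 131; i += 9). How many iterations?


Loop starts at i = 3, increments by 9, stops when i >= 131.
Number of iterations = ceil((131 - 3) / 9)
= ceil(128 / 9)
= 15


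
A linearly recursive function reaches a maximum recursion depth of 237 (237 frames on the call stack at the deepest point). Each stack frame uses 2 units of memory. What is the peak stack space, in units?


Maximum recursion depth = 237 frames
Memory per frame = 2 units
Total stack space = depth * frame_size
= 237 * 2 = 474


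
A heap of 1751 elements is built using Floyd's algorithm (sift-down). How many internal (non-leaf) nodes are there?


Leaf nodes occupy roughly half the array.
Sift-down is called for each internal node, starting from the last one.
Internal nodes = floor(n/2) = floor(1751/2) = 875


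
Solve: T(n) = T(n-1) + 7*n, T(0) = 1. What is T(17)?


Expanding the recurrence:
T(17) = T(16) + 7*17
       = T(15) + 7*16 + 7*17
       ...
       = T(0) + 7*(1 + 2 + ... + 17)
       = 1 + 7 * 17*18/2
       = 1 + 7 * 153
       = 1 + 1071 = 1072


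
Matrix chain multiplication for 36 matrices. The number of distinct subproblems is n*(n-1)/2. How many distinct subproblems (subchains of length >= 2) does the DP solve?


Subproblems are indexed by (i, j) where i < j.
Number of such pairs = n*(n-1)/2
= 36 * 35 / 2
= 630


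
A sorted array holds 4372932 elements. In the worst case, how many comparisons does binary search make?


Halving sequence: 4372932 -> 2186466 -> 1093233 -> 546616 -> 273308 -> 136654 -> 68327 -> 34163 -> 17081 -> 8540 -> 4270 -> 2135 -> 1067 -> 533 -> 266 -> 133 -> 66 -> 33 -> 16 -> 8 -> 4 -> 2 -> 1
Number of halvings = 22
Max comparisons = 22 + 1 = 23


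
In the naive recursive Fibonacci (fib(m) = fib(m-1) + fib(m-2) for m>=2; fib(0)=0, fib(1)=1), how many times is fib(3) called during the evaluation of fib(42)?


Let N(m) = number of times fib(m) is called while evaluating fib(42).
N(42) = 1 (the initial call).
N(41) = 1 (only fib(42) calls it).
For 1 <= m <= 40: fib(m) is called by fib(m+1) and fib(m+2), so
  N(m) = N(m+1) + N(m+2).
fib(0) is called only by fib(2), so N(0) = N(2).
Walk down from m=42:
  N(42)=1, N(41)=1, N(40)=2, N(39)=3, N(38)=5, N(37)=8, N(36)=13, N(35)=21, N(34)=34, N(33)=55, N(32)=89, N(31)=144, N(30)=233, N(29)=377, N(28)=610, N(27)=987, N(26)=1597, N(25)=2584, N(24)=4181, N(23)=6765, N(22)=10946, N(21)=17711, N(20)=28657, N(19)=46368, N(18)=75025, N(17)=121393, N(16)=196418, N(15)=317811, N(14)=514229, N(13)=832040, N(12)=1346269, N(11)=2178309, N(10)=3524578, N(9)=5702887, N(8)=9227465, N(7)=14930352, N(6)=24157817, N(5)=39088169, N(4)=63245986, N(3)=102334155
N(3) = 102334155


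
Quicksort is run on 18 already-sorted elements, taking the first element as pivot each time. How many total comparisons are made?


Sum of comparisons per partition:
17 + 16 + ... + 1 + 0
= 18 * (18 - 1) / 2
= 18 * 17 / 2
= 153


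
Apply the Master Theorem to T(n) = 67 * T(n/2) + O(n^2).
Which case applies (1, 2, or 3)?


The Master Theorem: T(n) = a*T(n/b) + O(n^c)
  a = 67, b = 2, c = 2
log_b(a) = log_2(67) ~ 6.066
Compare b^c with a: 2^2 = 4 < 67, so c < log_b(a).
Since c < log_b(a), Case 1 applies.
T(n) = O(n^(log_2 67)) ~ O(n^6.066)
Master Theorem case = 1


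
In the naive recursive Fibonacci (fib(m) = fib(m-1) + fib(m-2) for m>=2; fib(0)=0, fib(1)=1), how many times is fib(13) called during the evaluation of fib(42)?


Let N(m) = number of times fib(m) is called while evaluating fib(42).
N(42) = 1 (the initial call).
N(41) = 1 (only fib(42) calls it).
For 1 <= m <= 40: fib(m) is called by fib(m+1) and fib(m+2), so
  N(m) = N(m+1) + N(m+2).
fib(0) is called only by fib(2), so N(0) = N(2).
Walk down from m=42:
  N(42)=1, N(41)=1, N(40)=2, N(39)=3, N(38)=5, N(37)=8, N(36)=13, N(35)=21, N(34)=34, N(33)=55, N(32)=89, N(31)=144, N(30)=233, N(29)=377, N(28)=610, N(27)=987, N(26)=1597, N(25)=2584, N(24)=4181, N(23)=6765, N(22)=10946, N(21)=17711, N(20)=28657, N(19)=46368, N(18)=75025, N(17)=121393, N(16)=196418, N(15)=317811, N(14)=514229, N(13)=832040
N(13) = 832040


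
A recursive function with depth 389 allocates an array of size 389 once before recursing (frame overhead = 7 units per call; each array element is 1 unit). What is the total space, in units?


Array allocation: 389 units (allocated once)
Stack frames: 389 deep * 7 per frame = 2723 units
Total = 389 + 2723 = 3112


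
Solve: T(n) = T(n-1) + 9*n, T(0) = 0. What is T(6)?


Expanding the recurrence:
T(6) = T(5) + 9*6
       = T(4) + 9*5 + 9*6
       ...
       = T(0) + 9*(1 + 2 + ... + 6)
       = 0 + 9 * 6*7/2
       = 0 + 9 * 21
       = 0 + 189 = 189


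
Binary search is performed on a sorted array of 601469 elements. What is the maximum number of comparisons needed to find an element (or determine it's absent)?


Binary search halves the search space each comparison:
  Step 1: search space = 601469 -> 300734
  Step 2: search space = 300734 -> 150367
  Step 3: search space = 150367 -> 75183
  Step 4: search space = 75183 -> 37591
  Step 5: search space = 37591 -> 18795
  Step 6: search space = 18795 -> 9397
  Step 7: search space = 9397 -> 4698
  Step 8: search space = 4698 -> 2349
  Step 9: search space = 2349 -> 1174
  Step 10: search space = 1174 -> 587
  Step 11: search space = 587 -> 293
  Step 12: search space = 293 -> 146
  Step 13: search space = 146 -> 73
  Step 14: search space = 73 -> 36
  Step 15: search space = 36 -> 18
  Step 16: search space = 18 -> 9
  Step 17: search space = 9 -> 4
  Step 18: search space = 4 -> 2
  Step 19: search space = 2 -> 1
  Step 20: search space = 1 (final check)
Maximum comparisons = floor(log2(601469)) + 1 = 19 + 1 = 20


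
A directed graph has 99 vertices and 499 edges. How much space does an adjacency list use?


Adjacency list: one list head per vertex + one entry per edge
Vertex heads: 99
Edge entries: 499
Total = 99 + 499 = 598


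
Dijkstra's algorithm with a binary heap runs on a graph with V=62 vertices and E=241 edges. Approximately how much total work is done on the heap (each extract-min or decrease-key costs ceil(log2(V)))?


Dijkstra with a binary heap: each vertex is extracted once, each edge may relax once.
Each heap operation costs O(log V).
V + E = 62 + 241 = 303
ceil(log2(62)) = 6 (since 2^5 = 32 < 62 <= 64 = 2^6)
Total heap work = (V+E) * ceil(log2(V)) = 303 * 6 = 1818


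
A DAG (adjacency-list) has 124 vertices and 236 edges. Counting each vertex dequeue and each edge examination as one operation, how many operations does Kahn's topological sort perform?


V = 124 (vertex processing)
E = 236 (edge processing)
V + E = 124 + 236 = 360


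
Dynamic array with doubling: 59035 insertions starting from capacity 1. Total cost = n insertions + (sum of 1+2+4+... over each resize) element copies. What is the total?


n = 59035
Insertion costs: 59035
Resizes copy 1, 2, 4, ... up to the largest power of 2 that is <= n-1 = 59034, i.e. 32768.
Copy costs = 1 + 2 + 4 + 8 + 16 + 32 + 64 + 128 + 256 + 512 + 1024 + 2048 + 4096 + 8192 + 16384 + 32768 = 65535
Total = 59035 + 65535 = 124570


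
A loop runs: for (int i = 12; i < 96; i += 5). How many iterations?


Loop starts at i = 12, increments by 5, stops when i >= 96.
Number of iterations = ceil((96 - 12) / 5)
= ceil(84 / 5)
= 17


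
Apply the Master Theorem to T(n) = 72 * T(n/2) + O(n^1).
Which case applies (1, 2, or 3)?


The Master Theorem: T(n) = a*T(n/b) + O(n^c)
  a = 72, b = 2, c = 1
log_b(a) = log_2(72) ~ 6.17
Compare b^c with a: 2^1 = 2 < 72, so c < log_b(a).
Since c < log_b(a), Case 1 applies.
T(n) = O(n^(log_2 72)) ~ O(n^6.17)
Master Theorem case = 1


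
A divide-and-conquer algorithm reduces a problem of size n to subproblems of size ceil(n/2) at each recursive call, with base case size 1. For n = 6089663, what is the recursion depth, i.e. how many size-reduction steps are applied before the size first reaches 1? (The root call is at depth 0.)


Each step divides the size by 2 (rounding up); after k steps the size is ceil(n/2^k), which equals 1 exactly when 2^k >= n.
So the depth is the smallest k with 2^k >= 6089663, i.e. ceil(log_2(6089663)).
2^22 = 4194304 < 6089663 <= 8388608 = 2^23
Recursion depth = 23


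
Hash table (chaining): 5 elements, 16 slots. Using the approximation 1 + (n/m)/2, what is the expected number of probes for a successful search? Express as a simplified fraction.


Computing expected probes:
alpha = 5/16
= 1 + alpha/2
= 1 + 5/(2*16)
= (2*16 + 5) / (2*16)
= 37/32


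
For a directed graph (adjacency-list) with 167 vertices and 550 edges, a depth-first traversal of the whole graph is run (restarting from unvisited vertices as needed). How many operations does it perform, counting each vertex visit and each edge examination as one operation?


A full DFS traversal visits each vertex once and examines each edge once.
V = 167
E = 550
Sum = 167 + 550 = 717


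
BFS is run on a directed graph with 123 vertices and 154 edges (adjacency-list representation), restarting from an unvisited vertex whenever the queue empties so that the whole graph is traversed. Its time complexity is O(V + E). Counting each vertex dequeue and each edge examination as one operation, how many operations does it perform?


A full BFS traversal dequeues each vertex exactly once and examines each directed edge exactly once.
V = 123 (vertex processing cost)
E = 154 (edge examination cost)
Total operations proportional to V + E = 123 + 154 = 277


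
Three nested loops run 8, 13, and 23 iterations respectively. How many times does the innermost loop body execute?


Loop 1 (outermost): 8 iterations
Loop 2 (middle): 13 iterations per outer
Loop 3 (innermost): 23 iterations per middle
Total = 8 * 13 * 23 = 2392


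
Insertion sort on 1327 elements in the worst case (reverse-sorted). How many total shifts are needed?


In the worst case (reverse-sorted), each element shifts past all previous:
  Element 1: 1 shifts
  Element 2: 2 shifts
  Element 3: 3 shifts
  Element 4: 4 shifts
  Element 5: 5 shifts
  ...
  Element 1326: 1326 shifts
Total = 1 + 2 + ... + 1326
= 1327*(1327-1)/2 = 879801


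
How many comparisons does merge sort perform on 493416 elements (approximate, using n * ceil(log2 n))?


Recursion depth: ceil(log2(493416)) = 19
Each recursion level merges n = 493416 elements
Total = 493416 * 19 = 9374904


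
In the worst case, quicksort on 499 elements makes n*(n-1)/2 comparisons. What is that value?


Sum of comparisons per partition:
498 + 497 + ... + 1 + 0
= 499 * (499 - 1) / 2
= 499 * 498 / 2
= 124251


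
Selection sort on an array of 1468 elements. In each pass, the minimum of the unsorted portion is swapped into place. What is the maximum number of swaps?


Selection sort performs one swap per pass:
  Pass 1: find min in positions 0 to 1467, swap with position 0
  Pass 2: find min in positions 1 to 1467, swap with position 1
  Pass 3: find min in positions 2 to 1467, swap with position 2
  Pass 4: find min in positions 3 to 1467, swap with position 3
  Pass 5: find min in positions 4 to 1467, swap with position 4
  ... (1462 more passes)
Total passes (and swaps) = n - 1 = 1468 - 1 = 1467


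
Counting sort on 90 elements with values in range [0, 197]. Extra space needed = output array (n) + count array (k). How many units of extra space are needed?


Output array size: 90 (to store sorted result)
Count array size: 198 (one slot per possible value, range 0 to 197)
Total extra space = 90 + 198 = 288


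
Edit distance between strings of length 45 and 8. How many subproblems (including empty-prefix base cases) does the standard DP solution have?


The table includes base cases (empty prefixes).
Rows: (m+1) = 46
Columns: (n+1) = 9
Total = 46 * 9 = 414


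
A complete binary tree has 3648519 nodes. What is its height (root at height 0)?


In a complete binary tree, level k holds nodes 2^k .. 2^(k+1)-1 (1-indexed).
Height = floor(log2(n)) = floor(log2(3648519)) = 21
Check: 2^21 = 2097152 <= 3648519 < 4194304 = 2^22


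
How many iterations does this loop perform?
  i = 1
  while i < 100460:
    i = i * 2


The loop variable doubles each iteration:
i = 1 -> 2 -> 4 -> 8 -> 16 -> 32 -> 64 -> 128 -> 256 -> 512 -> 1024 -> 2048 -> 4096 -> 8192 -> 16384 -> 32768 -> 65536 -> 131072 (stop, 131072 >= 100460)
Number of doublings = ceil(log2(100460)) = 17


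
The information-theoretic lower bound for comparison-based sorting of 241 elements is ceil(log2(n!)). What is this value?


A binary decision tree of height h has at most 2^h leaves and needs at least n! of them, so h >= ceil(log2(n!)).
241! is far too large to multiply out, so use Stirling's series:
  ln(n!) ~ n ln n - n + (1/2) ln(2 pi n) + 1/(12n)  (error below 1/(360 n^3), negligible here)
  ln(241) = 5.4847969
  n ln n = 241 * 5.4847969 = 1321.8361
  (1/2) ln(2 pi * 241) = (1/2) ln(1514.2477) = 3.6613
  1/(12*241) = 0.0003
  ln(241!) ~ 1321.8361 - 241 + 3.6613 + 0.0003 = 1084.4977
Convert to base 2: log2(241!) = 1084.4977 / ln 2 = 1084.4977 / 0.69314718 = 1564.5995
ceil(1564.5995) = 1565


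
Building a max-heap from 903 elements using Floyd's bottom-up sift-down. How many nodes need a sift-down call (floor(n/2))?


In a heap of 903 elements (0-indexed array):
  Last element index: 902
  Parent of last element: floor((902 - 1) / 2) = 450
  Internal nodes: indices 0 to 450
  Count = floor(903/2) = 451


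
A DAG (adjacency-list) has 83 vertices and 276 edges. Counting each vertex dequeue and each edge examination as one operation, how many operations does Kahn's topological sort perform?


V = 83 (vertex processing)
E = 276 (edge processing)
V + E = 83 + 276 = 359


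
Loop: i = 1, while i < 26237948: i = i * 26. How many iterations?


i multiplies by 26 each step:
i = 1 -> 26 -> 676 -> 17576 -> 456976 -> 11881376 -> 308915776 (stop)
Iterations = ceil(log_26(26237948)) = 6


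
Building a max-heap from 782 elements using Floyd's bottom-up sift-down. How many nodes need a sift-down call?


In a heap of 782 elements (0-indexed array):
  Last element index: 781
  Parent of last element: floor((781 - 1) / 2) = 390
  Internal nodes: indices 0 to 390
  Count = floor(782/2) = 391


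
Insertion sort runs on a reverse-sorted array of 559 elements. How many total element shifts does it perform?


Sum of shifts = 1 + 2 + 3 + ... + 558
= 559 * 558 / 2
= 311922 / 2
= 155961


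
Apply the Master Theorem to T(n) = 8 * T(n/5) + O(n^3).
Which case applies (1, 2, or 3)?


The Master Theorem: T(n) = a*T(n/b) + O(n^c)
  a = 8, b = 5, c = 3
log_b(a) = log_5(8) ~ 1.292
Compare b^c with a: 5^3 = 125 > 8, so c > log_b(a).
Since c > log_b(a), Case 3 applies.
T(n) = O(n^3)
Master Theorem case = 3


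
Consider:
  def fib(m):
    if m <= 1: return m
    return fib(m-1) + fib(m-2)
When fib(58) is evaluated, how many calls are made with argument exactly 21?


Let N(m) = number of times fib(m) is called while evaluating fib(58).
N(58) = 1 (the initial call).
N(57) = 1 (only fib(58) calls it).
For 1 <= m <= 56: fib(m) is called by fib(m+1) and fib(m+2), so
  N(m) = N(m+1) + N(m+2).
fib(0) is called only by fib(2), so N(0) = N(2).
Walk down from m=58:
  N(58)=1, N(57)=1, N(56)=2, N(55)=3, N(54)=5, N(53)=8, N(52)=13, N(51)=21, N(50)=34, N(49)=55, N(48)=89, N(47)=144, N(46)=233, N(45)=377, N(44)=610, N(43)=987, N(42)=1597, N(41)=2584, N(40)=4181, N(39)=6765, N(38)=10946, N(37)=17711, N(36)=28657, N(35)=46368, N(34)=75025, N(33)=121393, N(32)=196418, N(31)=317811, N(30)=514229, N(29)=832040, N(28)=1346269, N(27)=2178309, N(26)=3524578, N(25)=5702887, N(24)=9227465, N(23)=14930352, N(22)=24157817, N(21)=39088169
N(21) = 39088169


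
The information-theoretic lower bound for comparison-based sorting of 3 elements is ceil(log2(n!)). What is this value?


A binary decision tree of height h has at most 2^h leaves and needs at least n! of them, so h >= ceil(log2(n!)).
Compute 3! as a running product:
  x2 = 2, x3 = 6
3! = 6
Bracket between powers of 2:
  2^2 = 4 < 6 <= 8 = 2^3
So ceil(log2(3!)) = 3


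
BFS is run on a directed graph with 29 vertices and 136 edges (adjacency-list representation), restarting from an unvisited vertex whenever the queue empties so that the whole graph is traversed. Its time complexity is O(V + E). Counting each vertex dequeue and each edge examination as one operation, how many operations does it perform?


A full BFS traversal dequeues each vertex exactly once and examines each directed edge exactly once.
V = 29 (vertex processing cost)
E = 136 (edge examination cost)
Total operations proportional to V + E = 29 + 136 = 165


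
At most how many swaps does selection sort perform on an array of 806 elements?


Each of the 805 passes places one element in its final position.
Pass 1: swap minimum into position 0
Pass 2: swap minimum of remaining into position 1
...
Pass 805: last two elements, one swap
Maximum swaps = 806 - 1 = 805


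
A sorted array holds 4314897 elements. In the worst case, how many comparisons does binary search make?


Halving sequence: 4314897 -> 2157448 -> 1078724 -> 539362 -> 269681 -> 134840 -> 67420 -> 33710 -> 16855 -> 8427 -> 4213 -> 2106 -> 1053 -> 526 -> 263 -> 131 -> 65 -> 32 -> 16 -> 8 -> 4 -> 2 -> 1
Number of halvings = 22
Max comparisons = 22 + 1 = 23


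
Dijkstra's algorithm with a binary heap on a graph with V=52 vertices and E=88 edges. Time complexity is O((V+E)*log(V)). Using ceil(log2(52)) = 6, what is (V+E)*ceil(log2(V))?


Dijkstra with a binary heap: each vertex is extracted once, each edge may relax once.
Each heap operation costs O(log V).
V + E = 52 + 88 = 140
ceil(log2(52)) = 6 (since 2^5 = 32 < 52 <= 64 = 2^6)
Total heap work = (V+E) * ceil(log2(V)) = 140 * 6 = 840


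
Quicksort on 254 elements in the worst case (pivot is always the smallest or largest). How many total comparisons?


In the worst case, each partition step picks the worst pivot:
  Partition 1: 253 comparisons (n-1 elements to compare)
  Partition 2: 252 comparisons
  Partition 3: 251 comparisons
  Partition 4: 250 comparisons
  Partition 5: 249 comparisons
  ...
  Last partition: 0 comparisons
Total = (n-1) + (n-2) + ... + 1 + 0 = n*(n-1)/2
= 254*253/2 = 32131


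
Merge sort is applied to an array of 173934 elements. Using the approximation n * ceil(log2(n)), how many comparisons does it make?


Merge sort divides the array into halves recursively.
Number of levels = ceil(log2(173934)) = 18
At each level, approximately n = 173934 comparisons are needed for merging.
Total comparisons ~ n * ceil(log2(n)) = 173934 * 18 = 3130812


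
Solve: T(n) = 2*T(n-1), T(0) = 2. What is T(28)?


Unrolling:
T(28) = 2*T(27) = 2^2*T(26) = ... = 2^28*T(0)
= 2^28 * 2
= 268435456 * 2 = 536870912


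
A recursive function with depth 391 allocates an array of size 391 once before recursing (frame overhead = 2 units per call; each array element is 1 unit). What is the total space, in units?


Array allocation: 391 units (allocated once)
Stack frames: 391 deep * 2 per frame = 782 units
Total = 391 + 782 = 1173


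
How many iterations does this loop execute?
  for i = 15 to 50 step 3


The loop variable i takes values starting at 15 and increments by 3 each iteration.
Sequence: i = 15, 18, 21, 24, 27, 30, 33, 36, 39, ...
The upper bound 50 is inclusive, so the count is floor((last - first) / step) + 1:
floor((50 - 15) / 3) + 1 = floor(35/3) + 1 = 11 + 1 = 12


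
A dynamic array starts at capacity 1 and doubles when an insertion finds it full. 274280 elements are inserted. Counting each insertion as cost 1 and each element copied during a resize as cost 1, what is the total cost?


n = 274280
Insertion costs: 274280
Resizes copy 1, 2, 4, ... up to the largest power of 2 that is <= n-1 = 274279, i.e. 262144.
Copy costs = 1 + 2 + 4 + 8 + 16 + 32 + 64 + 128 + 256 + 512 + 1024 + 2048 + 4096 + 8192 + 16384 + 32768 + 65536 + 131072 + 262144 = 524287
Total = 274280 + 524287 = 798567


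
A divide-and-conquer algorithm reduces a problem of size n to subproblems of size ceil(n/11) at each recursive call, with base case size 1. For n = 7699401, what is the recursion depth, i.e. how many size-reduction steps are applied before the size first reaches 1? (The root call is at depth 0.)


Each step divides the size by 11 (rounding up); after k steps the size is ceil(n/11^k), which equals 1 exactly when 11^k >= n.
So the depth is the smallest k with 11^k >= 7699401, i.e. ceil(log_11(7699401)).
11^6 = 1771561 < 7699401 <= 19487171 = 11^7
Recursion depth = 7


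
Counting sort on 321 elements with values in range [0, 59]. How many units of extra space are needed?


Output array size: 321 (to store sorted result)
Count array size: 60 (one slot per possible value, range 0 to 59)
Total extra space = 321 + 60 = 381


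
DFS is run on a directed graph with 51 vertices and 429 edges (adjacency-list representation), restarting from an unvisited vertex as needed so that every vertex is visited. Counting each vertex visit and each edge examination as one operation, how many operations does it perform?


A full DFS traversal processes each vertex exactly once (push/pop on stack).
Each directed edge is examined once.
V = 51, E = 429
V + E = 480


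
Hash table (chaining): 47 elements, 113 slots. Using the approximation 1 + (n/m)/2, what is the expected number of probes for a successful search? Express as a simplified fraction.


Computing expected probes:
alpha = 47/113
= 1 + alpha/2
= 1 + 47/(2*113)
= (2*113 + 47) / (2*113)
= 273/226


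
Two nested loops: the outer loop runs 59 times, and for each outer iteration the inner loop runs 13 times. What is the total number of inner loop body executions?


Outer loop: 59 iterations
Inner loop: 13 iterations per outer iteration
Total = 59 * 13 = 767


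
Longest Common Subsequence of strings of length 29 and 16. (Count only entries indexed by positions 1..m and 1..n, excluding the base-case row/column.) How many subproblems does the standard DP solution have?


DP table indexed by positions in both strings.
First string: 29 positions
Second string: 16 positions
Total = 29 * 16 = 464


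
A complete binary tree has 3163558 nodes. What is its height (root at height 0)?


In a complete binary tree, level k holds nodes 2^k .. 2^(k+1)-1 (1-indexed).
Height = floor(log2(n)) = floor(log2(3163558)) = 21
Check: 2^21 = 2097152 <= 3163558 < 4194304 = 2^22


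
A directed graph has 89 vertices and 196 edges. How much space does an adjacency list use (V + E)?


Adjacency list: one list head per vertex + one entry per edge
Vertex heads: 89
Edge entries: 196
Total = 89 + 196 = 285


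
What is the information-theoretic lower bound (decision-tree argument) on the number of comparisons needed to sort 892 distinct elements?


A binary decision tree of height h has at most 2^h leaves and needs at least n! of them, so h >= ceil(log2(n!)).
892! is far too large to multiply out, so use Stirling's series:
  ln(n!) ~ n ln n - n + (1/2) ln(2 pi n) + 1/(12n)  (error below 1/(360 n^3), negligible here)
  ln(892) = 6.7934661
  n ln n = 892 * 6.7934661 = 6059.7718
  (1/2) ln(2 pi * 892) = (1/2) ln(5604.6013) = 4.3157
  1/(12*892) = 0.0001
  ln(892!) ~ 6059.7718 - 892 + 4.3157 + 0.0001 = 5172.0876
Convert to base 2: log2(892!) = 5172.0876 / ln 2 = 5172.0876 / 0.69314718 = 7461.7451
ceil(7461.7451) = 7462


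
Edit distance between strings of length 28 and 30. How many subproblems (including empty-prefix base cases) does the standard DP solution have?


The table includes base cases (empty prefixes).
Rows: (m+1) = 29
Columns: (n+1) = 31
Total = 29 * 31 = 899


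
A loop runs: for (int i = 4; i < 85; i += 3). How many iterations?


Loop starts at i = 4, increments by 3, stops when i >= 85.
Number of iterations = ceil((85 - 4) / 3)
= ceil(81 / 3)
= 27


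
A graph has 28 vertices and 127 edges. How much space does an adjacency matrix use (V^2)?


Adjacency matrix: V x V grid of entries
Space = V^2 = 28^2 = 28 * 28 = 784
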